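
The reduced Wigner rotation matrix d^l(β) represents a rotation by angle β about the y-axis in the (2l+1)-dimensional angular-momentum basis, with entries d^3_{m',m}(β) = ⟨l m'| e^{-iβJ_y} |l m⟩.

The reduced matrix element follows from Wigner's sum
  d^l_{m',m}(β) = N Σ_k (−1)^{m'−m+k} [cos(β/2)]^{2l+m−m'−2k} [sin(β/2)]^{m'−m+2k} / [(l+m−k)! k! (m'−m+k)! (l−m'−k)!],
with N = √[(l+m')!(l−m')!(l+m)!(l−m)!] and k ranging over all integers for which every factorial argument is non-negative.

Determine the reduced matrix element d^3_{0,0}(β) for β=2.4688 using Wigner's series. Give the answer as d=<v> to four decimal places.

d^3_{0,0}(β=2.4688) via Wigner's sum:
Half-angle: c=0.330088, s=0.943950. N=√(6·6·6·6)=36.000000
Admissible k: 0..3 (factorial args all ≥0)
  k=0: (−1)^0·36.0000/(36)·0.3301^6·0.9440^0 = +0.001294
  k=1: (−1)^1·36.0000/(4)·0.3301^4·0.9440^2 = -0.095204
  k=2: (−1)^2·36.0000/(4)·0.3301^2·0.9440^4 = +0.778569
  k=3: (−1)^3·36.0000/(36)·0.3301^0·0.9440^6 = -0.707448
d^3_{0,0}(2.4688) = +0.001294 -0.095204 +0.778569 -0.707448 = -0.022790

d=-0.0228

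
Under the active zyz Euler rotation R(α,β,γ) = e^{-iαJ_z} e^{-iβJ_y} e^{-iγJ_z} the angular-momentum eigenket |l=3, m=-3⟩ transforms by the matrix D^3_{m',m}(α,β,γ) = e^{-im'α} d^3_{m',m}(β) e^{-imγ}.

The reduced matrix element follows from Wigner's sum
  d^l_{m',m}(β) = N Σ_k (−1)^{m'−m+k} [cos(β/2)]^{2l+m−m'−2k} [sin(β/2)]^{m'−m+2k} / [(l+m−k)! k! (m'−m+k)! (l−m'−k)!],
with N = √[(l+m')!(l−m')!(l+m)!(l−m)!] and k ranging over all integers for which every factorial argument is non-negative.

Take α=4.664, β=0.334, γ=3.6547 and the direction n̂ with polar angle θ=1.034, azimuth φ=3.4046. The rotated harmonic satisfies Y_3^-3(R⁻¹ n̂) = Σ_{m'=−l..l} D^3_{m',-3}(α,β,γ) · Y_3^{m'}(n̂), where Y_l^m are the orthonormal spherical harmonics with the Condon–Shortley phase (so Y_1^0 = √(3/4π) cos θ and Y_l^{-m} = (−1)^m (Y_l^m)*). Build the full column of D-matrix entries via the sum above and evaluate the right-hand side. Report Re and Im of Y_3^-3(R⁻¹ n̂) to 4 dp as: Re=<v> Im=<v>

Need the full column D^3_{m',-3} for m'=−3..3 at α=4.664, β=0.334, γ=3.6547.
cos(β/2)=0.986088, sin(β/2)=0.166225
d^3_{-3,-3}: single k=0 term ⇒ +0.919377;  D = +0.905071-0.161557i
d^3_{-2,-3}: single k=0 term ⇒ -0.379620;  D = -0.048554-0.376503i
d^3_{-1,-3}: single k=0 term ⇒ +0.101181;  D = -0.100859+0.008072i
d^3_{0,-3}: single k=0 term ⇒ -0.019695;  D = +0.000620+0.019685i
d^3_{1,-3}: single k=0 term ⇒ +0.002875;  D = +0.002875+0.000049i
d^3_{2,-3}: single k=0 term ⇒ -0.000307;  D = +0.000020-0.000306i
d^3_{3,-3}: single k=0 term ⇒ +0.000021;  D = -0.000021-0.000002i
Y_3^{m'}(θ=1.034,φ=3.4046) and Σ D·Y over m':
  (+0.9051-0.1616i)·(-0.1865+0.1879i)  (-0.0486-0.3765i)·(+0.3338-0.1938i)  (-0.1009+0.0081i)·(-0.0825+0.0222i)  (+0.0006+0.0197i)·(-0.3230+0.0000i)  (+0.0029+0.0000i)·(+0.0825+0.0222i)  (+0.0000-0.0003i)·(+0.3338+0.1938i)  (-0.0000-0.0000i)·(+0.1865+0.1879i)
Y_3^-3(R⁻¹ n̂) = -0.219409+0.074646i

Re=-0.2194 Im=0.0746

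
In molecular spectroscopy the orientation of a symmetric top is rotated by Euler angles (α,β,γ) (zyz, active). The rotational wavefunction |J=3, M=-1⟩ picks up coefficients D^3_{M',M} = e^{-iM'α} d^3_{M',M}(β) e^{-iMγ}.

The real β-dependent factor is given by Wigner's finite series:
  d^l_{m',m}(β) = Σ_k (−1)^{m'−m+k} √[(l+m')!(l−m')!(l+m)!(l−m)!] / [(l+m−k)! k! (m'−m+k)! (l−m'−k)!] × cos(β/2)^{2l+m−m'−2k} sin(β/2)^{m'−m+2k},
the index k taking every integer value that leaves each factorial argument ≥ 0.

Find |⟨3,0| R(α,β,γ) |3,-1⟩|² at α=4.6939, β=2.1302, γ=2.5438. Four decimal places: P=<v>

Split into d^3_{0,-1}(β=2.1302) × two z-phases.
With c≡cos(β/2)=0.484417 and s≡sin(β/2)=0.874837, N=[6·6·2·24]^{1/2}=41.569219
k∈{0,1,2} keeps every argument non-negative
  k=0: (−1)^1·41.5692/(12)·0.4844^5·0.8748^1 = -0.080838
  k=1: (−1)^2·41.5692/(4)·0.4844^3·0.8748^3 = +0.790954
  k=2: (−1)^3·41.5692/(12)·0.4844^1·0.8748^5 = -0.859897
d^3_{0,-1}(2.1302) = -0.080838 +0.790954 -0.859897 = -0.149781
|D^3_{0,-1}|² = |d^3_{0,-1}(β)|² = (-0.149781)² = 0.022434 (the z-rotation phases have unit modulus)

P=0.0224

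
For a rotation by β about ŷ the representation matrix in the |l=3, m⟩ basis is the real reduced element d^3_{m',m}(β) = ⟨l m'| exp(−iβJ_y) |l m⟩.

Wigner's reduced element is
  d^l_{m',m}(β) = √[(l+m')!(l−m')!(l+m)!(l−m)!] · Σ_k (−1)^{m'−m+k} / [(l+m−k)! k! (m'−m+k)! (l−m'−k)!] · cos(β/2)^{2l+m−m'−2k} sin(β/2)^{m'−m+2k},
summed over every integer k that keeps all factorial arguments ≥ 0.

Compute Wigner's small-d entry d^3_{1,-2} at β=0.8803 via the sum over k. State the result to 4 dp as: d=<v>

d=-0.3221

d^3_{1,-2}(β=0.8803) via Wigner's sum:
With c≡cos(β/2)=0.904688 and s≡sin(β/2)=0.426075, N=[24·2·1·120]^{1/2}=75.894664
The bounds max(0,m−m')=0 and min(l+m,l−m')=1 give 2 terms
  k=0: (−1)^3·75.8947/(12)·0.9047^3·0.4261^3 = -0.362230
  k=1: (−1)^4·75.8947/(24)·0.9047^1·0.4261^5 = +0.040173
d^3_{1,-2}(0.8803) = -0.362230 +0.040173 = -0.322058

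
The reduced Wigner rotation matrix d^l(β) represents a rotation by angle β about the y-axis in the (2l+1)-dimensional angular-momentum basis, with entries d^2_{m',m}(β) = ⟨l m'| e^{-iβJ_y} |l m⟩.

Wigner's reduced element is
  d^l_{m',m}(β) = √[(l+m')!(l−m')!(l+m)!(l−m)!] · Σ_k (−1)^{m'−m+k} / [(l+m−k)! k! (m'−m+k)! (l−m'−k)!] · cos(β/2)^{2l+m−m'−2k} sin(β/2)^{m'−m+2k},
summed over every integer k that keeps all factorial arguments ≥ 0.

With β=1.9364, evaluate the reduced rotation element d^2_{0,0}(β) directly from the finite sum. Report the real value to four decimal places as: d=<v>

d^2_{0,0}(β=1.9364) via Wigner's sum:
Half-angle: c=0.566783, s=0.823867. N=√(2·2·2·2)=4.000000
The bounds max(0,m−m')=0 and min(l+m,l−m')=2 give 3 terms
  k=0: (−1)^0·4.0000/(4)·0.5668^4·0.8239^0 = +0.103197
  k=1: (−1)^1·4.0000/(1)·0.5668^2·0.8239^2 = -0.872184
  k=2: (−1)^2·4.0000/(4)·0.5668^0·0.8239^4 = +0.460710
d^2_{0,0}(1.9364) = +0.103197 -0.872184 +0.460710 = -0.308277

d=-0.3083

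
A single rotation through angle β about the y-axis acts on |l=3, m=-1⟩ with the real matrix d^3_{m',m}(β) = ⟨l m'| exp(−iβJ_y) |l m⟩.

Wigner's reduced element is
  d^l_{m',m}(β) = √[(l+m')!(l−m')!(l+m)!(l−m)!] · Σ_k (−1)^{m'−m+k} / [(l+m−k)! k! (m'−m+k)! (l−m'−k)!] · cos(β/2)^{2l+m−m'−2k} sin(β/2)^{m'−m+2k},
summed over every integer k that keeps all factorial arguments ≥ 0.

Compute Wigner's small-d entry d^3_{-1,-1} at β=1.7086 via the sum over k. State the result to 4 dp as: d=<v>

d^3_{-1,-1}(β=1.7086) via Wigner's sum:
c=cos(1.7086/2)=0.656747, s=sin(1.7086/2)=0.754111; N=√[2·24·2·24]=48.000000
The bounds max(0,m−m')=0 and min(l+m,l−m')=2 give 3 terms
  k=0: (−1)^0·48.0000/(48)·0.6567^6·0.7541^0 = +0.080239
  k=1: (−1)^1·48.0000/(6)·0.6567^4·0.7541^2 = -0.846354
  k=2: (−1)^2·48.0000/(8)·0.6567^2·0.7541^4 = +0.836929
d^3_{-1,-1}(1.7086) = +0.080239 -0.846354 +0.836929 = +0.070814

d=0.0708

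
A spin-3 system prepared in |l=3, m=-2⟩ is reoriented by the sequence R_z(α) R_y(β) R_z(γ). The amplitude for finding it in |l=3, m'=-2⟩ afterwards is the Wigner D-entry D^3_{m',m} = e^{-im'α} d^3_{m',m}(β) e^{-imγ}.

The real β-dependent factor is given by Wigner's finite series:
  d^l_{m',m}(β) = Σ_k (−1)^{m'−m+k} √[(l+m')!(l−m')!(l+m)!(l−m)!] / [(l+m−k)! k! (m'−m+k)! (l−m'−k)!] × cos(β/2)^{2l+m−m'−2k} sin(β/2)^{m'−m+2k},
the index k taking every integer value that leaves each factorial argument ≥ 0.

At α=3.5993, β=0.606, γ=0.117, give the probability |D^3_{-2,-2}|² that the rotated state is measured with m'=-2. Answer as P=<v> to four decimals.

P=0.1494

First d^3_{-2,-2}(β=0.606), then the phase factors e^{-i(-2)α} and e^{-i(-2)γ}:
With c≡cos(β/2)=0.954446 and s≡sin(β/2)=0.298385, N=[1·120·1·120]^{1/2}=120.000000
Admissible k: 0..1 (factorial args all ≥0)
  k=0: (−1)^0·120.0000/(120)·0.9544^6·0.2984^0 = +0.755975
  k=1: (−1)^1·120.0000/(24)·0.9544^4·0.2984^2 = -0.369427
d^3_{-2,-2}(0.606) = +0.755975 -0.369427 = +0.386548
|D^3_{-2,-2}|² = |d^3_{-2,-2}(β)|² = (+0.386548)² = 0.149419 (the z-rotation phases have unit modulus)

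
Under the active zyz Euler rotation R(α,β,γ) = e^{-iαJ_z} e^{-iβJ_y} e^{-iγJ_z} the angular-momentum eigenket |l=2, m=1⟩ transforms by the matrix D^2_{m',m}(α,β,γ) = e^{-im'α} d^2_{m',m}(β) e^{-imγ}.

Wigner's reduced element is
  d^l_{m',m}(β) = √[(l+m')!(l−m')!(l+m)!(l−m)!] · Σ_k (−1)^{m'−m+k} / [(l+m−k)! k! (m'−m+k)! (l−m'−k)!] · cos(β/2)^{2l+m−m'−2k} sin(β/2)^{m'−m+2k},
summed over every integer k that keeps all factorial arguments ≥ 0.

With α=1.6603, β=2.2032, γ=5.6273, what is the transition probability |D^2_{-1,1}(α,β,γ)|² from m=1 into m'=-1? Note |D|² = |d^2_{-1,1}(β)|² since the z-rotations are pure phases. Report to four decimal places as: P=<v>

First d^2_{-1,1}(β=2.2032), then the phase factors e^{-i(-1)α} and e^{-i(1)γ}:
With c≡cos(β/2)=0.452170 and s≡sin(β/2)=0.891932, N=[1·6·6·1]^{1/2}=6.000000
The bounds max(0,m−m')=2 and min(l+m,l−m')=3 give 2 terms
  k=2: (−1)^0·6.0000/(2)·0.4522^2·0.8919^2 = +0.487964
  k=3: (−1)^1·6.0000/(6)·0.4522^0·0.8919^4 = -0.632888
d^2_{-1,1}(2.2032) = +0.487964 -0.632888 = -0.144924
|D^2_{-1,1}|² = |d^2_{-1,1}(β)|² = (-0.144924)² = 0.021003 (the z-rotation phases have unit modulus)

P=0.0210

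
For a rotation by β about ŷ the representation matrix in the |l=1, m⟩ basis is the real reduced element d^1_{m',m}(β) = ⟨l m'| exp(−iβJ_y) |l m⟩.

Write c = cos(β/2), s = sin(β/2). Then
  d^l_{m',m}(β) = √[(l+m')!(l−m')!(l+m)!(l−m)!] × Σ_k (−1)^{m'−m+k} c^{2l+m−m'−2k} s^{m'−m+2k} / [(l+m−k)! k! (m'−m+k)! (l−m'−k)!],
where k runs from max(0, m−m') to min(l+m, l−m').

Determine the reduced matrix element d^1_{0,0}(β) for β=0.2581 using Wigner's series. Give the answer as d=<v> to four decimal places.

d=0.9669

d^1_{0,0}(β=0.2581) via Wigner's sum:
Half-angle: c=0.991685, s=0.128692. N=√(1·1·1·1)=1.000000
The bounds max(0,m−m')=0 and min(l+m,l−m')=1 give 2 terms
  k=0: (−1)^0·1.0000/(1)·0.9917^2·0.1287^0 = +0.983438
  k=1: (−1)^1·1.0000/(1)·0.9917^0·0.1287^2 = -0.016562
d^1_{0,0}(0.2581) = +0.983438 -0.016562 = +0.966877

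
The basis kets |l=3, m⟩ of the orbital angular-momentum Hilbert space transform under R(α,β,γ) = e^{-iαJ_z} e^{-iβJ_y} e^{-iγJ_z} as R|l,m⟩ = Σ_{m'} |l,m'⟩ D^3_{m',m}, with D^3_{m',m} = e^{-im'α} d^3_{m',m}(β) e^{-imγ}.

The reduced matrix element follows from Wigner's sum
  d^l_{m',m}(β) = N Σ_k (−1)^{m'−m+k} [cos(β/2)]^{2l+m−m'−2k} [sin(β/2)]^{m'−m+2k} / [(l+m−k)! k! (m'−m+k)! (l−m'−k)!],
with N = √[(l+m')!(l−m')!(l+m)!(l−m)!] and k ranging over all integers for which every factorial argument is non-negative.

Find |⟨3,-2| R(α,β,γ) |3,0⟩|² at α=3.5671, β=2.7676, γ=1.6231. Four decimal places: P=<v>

P=0.0289

D^3_{-2,0}(3.5671,2.7676,1.6231) = e^{-i·-2·3.5671}·d^3_{-2,0}(2.7676)·e^{-i·0·1.6231}. Compute d first:
With c≡cos(β/2)=0.185908 and s≡sin(β/2)=0.982567, N=[1·120·6·6]^{1/2}=65.726707
k∈{2,3} keeps every argument non-negative
  k=2: (−1)^0·65.7267/(12)·0.1859^4·0.9826^2 = +0.006317
  k=3: (−1)^1·65.7267/(12)·0.1859^2·0.9826^4 = -0.176444
d^3_{-2,0}(2.7676) = +0.006317 -0.176444 = -0.170128
|D^3_{-2,0}|² = |d^3_{-2,0}(β)|² = (-0.170128)² = 0.028943 (the z-rotation phases have unit modulus)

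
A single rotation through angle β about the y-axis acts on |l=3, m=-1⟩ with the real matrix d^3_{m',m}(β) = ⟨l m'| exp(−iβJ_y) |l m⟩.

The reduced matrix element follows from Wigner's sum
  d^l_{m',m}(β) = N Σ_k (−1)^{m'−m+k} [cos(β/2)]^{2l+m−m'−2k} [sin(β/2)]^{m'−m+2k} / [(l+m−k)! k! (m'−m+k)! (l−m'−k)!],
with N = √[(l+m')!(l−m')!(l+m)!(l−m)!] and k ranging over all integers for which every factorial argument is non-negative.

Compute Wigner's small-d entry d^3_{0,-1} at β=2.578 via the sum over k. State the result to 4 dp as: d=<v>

d=-0.5952

d^3_{0,-1}(β=2.578) via Wigner's sum:
Half-angle: c=0.278082, s=0.960557. N=√(6·6·2·24)=41.569219
k∈{0,1,2} keeps every argument non-negative
  k=0: (−1)^1·41.5692/(12)·0.2781^5·0.9606^1 = -0.005533
  k=1: (−1)^2·41.5692/(4)·0.2781^3·0.9606^3 = +0.198061
  k=2: (−1)^3·41.5692/(12)·0.2781^1·0.9606^5 = -0.787734
d^3_{0,-1}(2.578) = -0.005533 +0.198061 -0.787734 = -0.595206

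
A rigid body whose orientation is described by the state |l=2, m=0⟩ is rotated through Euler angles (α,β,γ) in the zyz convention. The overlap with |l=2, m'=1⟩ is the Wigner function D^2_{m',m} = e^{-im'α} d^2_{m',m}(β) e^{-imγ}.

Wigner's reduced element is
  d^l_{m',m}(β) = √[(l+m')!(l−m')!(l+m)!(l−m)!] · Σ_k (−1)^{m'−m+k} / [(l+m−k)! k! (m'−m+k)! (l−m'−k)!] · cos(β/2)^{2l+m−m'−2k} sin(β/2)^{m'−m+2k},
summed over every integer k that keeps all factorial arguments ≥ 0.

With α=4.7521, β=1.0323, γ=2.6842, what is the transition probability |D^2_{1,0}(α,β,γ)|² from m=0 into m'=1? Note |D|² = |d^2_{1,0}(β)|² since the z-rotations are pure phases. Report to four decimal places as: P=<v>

Split into d^2_{1,0}(β=1.0323) × two z-phases.
c=cos(1.0323/2)=0.869726, s=sin(1.0323/2)=0.493535; N=√[6·1·2·2]=4.898979
k: max(0,(0)−(1))=0 … min(2+(0),2−(1))=1
  k=0: (−1)^1·4.8990/(2)·0.8697^3·0.4935^1 = -0.795318
  k=1: (−1)^2·4.8990/(2)·0.8697^1·0.4935^3 = +0.256102
d^2_{1,0}(1.0323) = -0.795318 +0.256102 = -0.539216
|D^2_{1,0}|² = |d^2_{1,0}(β)|² = (-0.539216)² = 0.290754 (the z-rotation phases have unit modulus)

P=0.2908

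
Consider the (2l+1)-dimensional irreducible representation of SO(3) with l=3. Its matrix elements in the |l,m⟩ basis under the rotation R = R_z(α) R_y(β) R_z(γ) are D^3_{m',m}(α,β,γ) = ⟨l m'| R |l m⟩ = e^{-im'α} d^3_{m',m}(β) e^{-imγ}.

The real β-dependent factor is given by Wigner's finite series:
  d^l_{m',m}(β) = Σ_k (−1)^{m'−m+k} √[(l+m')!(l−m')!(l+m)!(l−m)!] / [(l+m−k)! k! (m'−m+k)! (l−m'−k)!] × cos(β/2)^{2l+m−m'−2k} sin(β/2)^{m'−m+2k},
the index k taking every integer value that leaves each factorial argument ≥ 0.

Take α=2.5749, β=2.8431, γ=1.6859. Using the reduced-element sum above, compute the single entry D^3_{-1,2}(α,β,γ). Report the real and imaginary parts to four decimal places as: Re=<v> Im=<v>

Re=-0.2967 Im=0.3036

Split into d^3_{-1,2}(β=2.8431) × two z-phases.
Half-angle: c=0.148693, s=0.988883. N=√(2·24·120·1)=75.894664
k: max(0,(2)−(-1))=3 … min(3+(2),3−(-1))=4
  k=3: (−1)^0·75.8947/(12)·0.1487^3·0.9889^3 = +0.020106
  k=4: (−1)^1·75.8947/(24)·0.1487^1·0.9889^5 = -0.444647
d^3_{-1,2}(2.8431) = +0.020106 -0.444647 = -0.424541
Phases: e^{-i·(-1)·2.5749}=-0.843681+0.536845i, e^{-i·(2)·1.6859}=-0.973619+0.228179i ⇒ D=-0.296723+0.303629i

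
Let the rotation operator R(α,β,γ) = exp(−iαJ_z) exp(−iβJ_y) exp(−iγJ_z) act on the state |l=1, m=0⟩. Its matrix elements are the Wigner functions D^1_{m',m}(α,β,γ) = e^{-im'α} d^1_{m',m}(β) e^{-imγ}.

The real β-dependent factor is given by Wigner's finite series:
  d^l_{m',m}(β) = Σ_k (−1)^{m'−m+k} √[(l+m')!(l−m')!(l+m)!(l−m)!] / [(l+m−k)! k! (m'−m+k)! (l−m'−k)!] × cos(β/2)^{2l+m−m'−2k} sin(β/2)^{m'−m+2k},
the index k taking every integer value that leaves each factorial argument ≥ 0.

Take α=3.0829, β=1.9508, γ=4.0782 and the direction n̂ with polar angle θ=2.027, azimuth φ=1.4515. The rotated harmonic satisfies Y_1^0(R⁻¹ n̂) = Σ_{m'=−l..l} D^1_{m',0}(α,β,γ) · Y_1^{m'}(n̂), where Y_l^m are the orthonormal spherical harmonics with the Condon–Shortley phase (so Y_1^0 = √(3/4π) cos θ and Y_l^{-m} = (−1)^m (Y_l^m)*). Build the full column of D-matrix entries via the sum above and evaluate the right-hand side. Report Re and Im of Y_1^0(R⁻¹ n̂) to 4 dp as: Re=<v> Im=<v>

Re=0.0552 Im=0.0000

Need the full column D^1_{m',0} for m'=−1..1 at α=3.0829, β=1.9508, γ=4.0782.
cos(β/2)=0.560837, sin(β/2)=0.827926
d^1_{-1,0}: single k=1 term ⇒ +0.656664;  D = -0.655533+0.038519i
d^1_{0,0}: k∈[0..1] ⇒ +0.314538 -0.685462 = -0.370924;  D = -0.370924+0.000000i
d^1_{1,0}: single k=0 term ⇒ -0.656664;  D = +0.655533+0.038519i
Y_1^{m'}(θ=2.027,φ=1.4515) and Σ D·Y over m':
  (-0.6555+0.0385i)·(+0.0369-0.3080i)  (-0.3709+0.0000i)·(-0.2153+0.0000i)  (+0.6555+0.0385i)·(-0.0369-0.3080i)
Y_1^0(R⁻¹ n̂) = +0.055170+0.000000i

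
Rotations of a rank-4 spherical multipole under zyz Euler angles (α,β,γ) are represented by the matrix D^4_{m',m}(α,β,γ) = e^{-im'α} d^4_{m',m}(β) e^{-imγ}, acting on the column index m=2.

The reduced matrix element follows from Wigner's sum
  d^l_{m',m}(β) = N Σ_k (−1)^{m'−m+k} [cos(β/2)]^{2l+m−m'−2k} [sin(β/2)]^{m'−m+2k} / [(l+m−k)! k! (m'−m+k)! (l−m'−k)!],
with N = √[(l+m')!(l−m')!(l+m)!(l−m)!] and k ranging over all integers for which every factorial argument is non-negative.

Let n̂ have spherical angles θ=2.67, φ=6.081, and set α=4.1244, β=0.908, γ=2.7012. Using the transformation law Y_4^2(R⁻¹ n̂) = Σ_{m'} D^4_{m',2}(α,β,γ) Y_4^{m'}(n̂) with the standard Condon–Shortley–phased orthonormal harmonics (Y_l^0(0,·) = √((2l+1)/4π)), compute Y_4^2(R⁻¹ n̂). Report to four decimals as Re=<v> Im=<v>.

Need the full column D^4_{m',2} for m'=−4..4 at α=4.1244, β=0.908, γ=2.7012.
cos(β/2)=0.898700, sin(β/2)=0.438564
d^4_{-4,2}: single k=6 term ⇒ +0.030409;  D = +0.003025-0.030258i
d^4_{-3,2}: k∈[5..6] ⇒ +0.132188 -0.010493 = +0.121695;  D = +0.094042+0.077239i
d^4_{-2,2}: k∈[4..6] ⇒ +0.361977 -0.068962 +0.001369 = +0.294384;  D = -0.281651+0.085644i
d^4_{-1,2}: k∈[3..5] ⇒ +0.699338 -0.249813 +0.011898 = +0.461424;  D = +0.133181-0.441786i
d^4_{0,2}: k∈[2..4] ⇒ +0.961337 -0.610492 +0.054519 = +0.405363;  D = +0.258032+0.312632i
d^4_{1,2}: k∈[1..3] ⇒ +0.880993 -1.049007 +0.166542 = -0.001473;  D = +0.001465-0.000150i
d^4_{2,2}: k∈[0..2] ⇒ +0.425518 -1.216005 +0.361977 = -0.428510;  D = -0.200141+0.378898i
d^4_{3,2}: k∈[0..1] ⇒ -0.776963 +0.555082 = -0.221880;  D = -0.105759-0.195053i
d^4_{4,2}: single k=0 term ⇒ +0.536208;  D = -0.533982-0.048807i
Y_4^{m'}(θ=2.67,φ=6.081) and Σ D·Y over m':
  (+0.0030-0.0303i)·(+0.0130+0.0136i)  (+0.0940+0.0772i)·(-0.0859-0.0596i)  (-0.2817+0.0856i)·(+0.2891+0.1237i)  (+0.1332-0.4418i)·(-0.4793-0.0982i)  (+0.2580+0.3126i)·(+0.1307+0.0000i)  (+0.0015-0.0001i)·(+0.4793-0.0982i)  (-0.2001+0.3789i)·(+0.2891-0.1237i)  (-0.1058-0.1951i)·(+0.0859-0.0596i)  (-0.5340-0.0488i)·(+0.0130-0.0136i)
Y_4^2(R⁻¹ n̂) = -0.207199+0.347124i

Re=-0.2072 Im=0.3471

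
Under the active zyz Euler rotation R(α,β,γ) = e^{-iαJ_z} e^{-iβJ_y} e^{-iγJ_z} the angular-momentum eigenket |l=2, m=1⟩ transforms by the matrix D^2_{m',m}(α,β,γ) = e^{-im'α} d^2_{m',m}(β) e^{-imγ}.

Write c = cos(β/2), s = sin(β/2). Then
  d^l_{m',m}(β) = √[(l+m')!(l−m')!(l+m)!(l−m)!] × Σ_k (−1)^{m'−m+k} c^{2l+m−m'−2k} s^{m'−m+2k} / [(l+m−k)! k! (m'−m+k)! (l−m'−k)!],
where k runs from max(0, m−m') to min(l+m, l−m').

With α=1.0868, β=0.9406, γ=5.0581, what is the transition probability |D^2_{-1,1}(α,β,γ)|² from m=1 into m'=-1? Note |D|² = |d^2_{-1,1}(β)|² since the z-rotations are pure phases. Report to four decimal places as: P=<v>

P=0.2001

First d^2_{-1,1}(β=0.9406), then the phase factors e^{-i(-1)α} and e^{-i(1)γ}:
With c≡cos(β/2)=0.891432 and s≡sin(β/2)=0.453154, N=[1·6·6·1]^{1/2}=6.000000
k∈{2,3} keeps every argument non-negative
  k=2: (−1)^0·6.0000/(2)·0.8914^2·0.4532^2 = +0.489541
  k=3: (−1)^1·6.0000/(6)·0.8914^0·0.4532^4 = -0.042168
d^2_{-1,1}(0.9406) = +0.489541 -0.042168 = +0.447373
|D^2_{-1,1}|² = |d^2_{-1,1}(β)|² = (+0.447373)² = 0.200143 (the z-rotation phases have unit modulus)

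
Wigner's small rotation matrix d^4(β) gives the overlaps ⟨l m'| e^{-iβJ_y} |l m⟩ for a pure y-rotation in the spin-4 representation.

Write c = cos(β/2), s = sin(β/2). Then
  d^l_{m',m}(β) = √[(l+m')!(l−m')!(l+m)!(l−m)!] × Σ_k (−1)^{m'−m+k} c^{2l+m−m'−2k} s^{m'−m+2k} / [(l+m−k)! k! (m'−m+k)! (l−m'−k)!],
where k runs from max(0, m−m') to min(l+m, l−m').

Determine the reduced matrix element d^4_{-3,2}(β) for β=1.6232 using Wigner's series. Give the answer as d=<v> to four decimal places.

d=0.4631

d^4_{-3,2}(β=1.6232) via Wigner's sum:
c=cos(1.6232/2)=0.688339, s=sin(1.6232/2)=0.725389; N=√[1·5040·720·2]=2693.993318
Admissible k: 5..6 (factorial args all ≥0)
  k=5: (−1)^0·2693.9933/(240)·0.6883^3·0.7254^5 = +0.735272
  k=6: (−1)^1·2693.9933/(720)·0.6883^1·0.7254^7 = -0.272185
d^4_{-3,2}(1.6232) = +0.735272 -0.272185 = +0.463087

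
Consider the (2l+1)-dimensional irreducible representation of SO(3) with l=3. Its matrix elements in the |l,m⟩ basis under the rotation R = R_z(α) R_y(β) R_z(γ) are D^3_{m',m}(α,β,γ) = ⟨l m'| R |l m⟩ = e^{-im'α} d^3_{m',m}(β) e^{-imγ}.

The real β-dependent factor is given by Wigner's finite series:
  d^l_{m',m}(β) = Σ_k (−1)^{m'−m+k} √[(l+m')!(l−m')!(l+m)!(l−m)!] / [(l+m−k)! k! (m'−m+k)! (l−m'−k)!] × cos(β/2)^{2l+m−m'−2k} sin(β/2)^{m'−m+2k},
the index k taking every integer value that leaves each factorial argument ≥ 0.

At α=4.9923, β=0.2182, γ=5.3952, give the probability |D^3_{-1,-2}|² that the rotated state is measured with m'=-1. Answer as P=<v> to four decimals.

P=0.1064

Split into d^3_{-1,-2}(β=0.2182) × two z-phases.
c=cos(0.2182/2)=0.994054, s=sin(0.2182/2)=0.108884; N=√[2·24·1·120]=75.894664
Admissible k: 0..1 (factorial args all ≥0)
  k=0: (−1)^1·75.8947/(24)·0.9941^5·0.1089^1 = -0.334206
  k=1: (−1)^2·75.8947/(12)·0.9941^3·0.1089^3 = +0.008020
d^3_{-1,-2}(0.2182) = -0.334206 +0.008020 = -0.326186
|D^3_{-1,-2}|² = |d^3_{-1,-2}(β)|² = (-0.326186)² = 0.106397 (the z-rotation phases have unit modulus)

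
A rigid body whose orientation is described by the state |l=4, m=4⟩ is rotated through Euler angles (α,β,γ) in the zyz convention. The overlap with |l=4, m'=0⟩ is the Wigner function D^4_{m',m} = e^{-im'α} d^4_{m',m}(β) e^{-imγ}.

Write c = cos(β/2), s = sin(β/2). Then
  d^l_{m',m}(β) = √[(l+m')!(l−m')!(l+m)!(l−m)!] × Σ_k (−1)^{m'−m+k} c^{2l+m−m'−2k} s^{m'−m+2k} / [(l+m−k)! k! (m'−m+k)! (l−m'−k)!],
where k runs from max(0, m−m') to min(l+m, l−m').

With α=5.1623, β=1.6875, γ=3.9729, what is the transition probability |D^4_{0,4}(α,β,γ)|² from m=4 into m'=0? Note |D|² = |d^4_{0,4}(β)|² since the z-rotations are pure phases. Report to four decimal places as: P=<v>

P=0.2589

D^4_{0,4}(5.1623,1.6875,3.9729) = e^{-i·0·5.1623}·d^4_{0,4}(1.6875)·e^{-i·4·3.9729}. Compute d first:
Half-angle: c=0.664666, s=0.747141. N=√(24·24·40320·1)=4819.161753
The bounds max(0,m−m')=4 and min(l+m,l−m')=4 give 1 term
  k=4: (−1)^0·4819.1618/(576)·0.6647^4·0.7471^4 = +0.508829
d^4_{0,4}(1.6875) = +0.508829
|D^4_{0,4}|² = |d^4_{0,4}(β)|² = (+0.508829)² = 0.258907 (the z-rotation phases have unit modulus)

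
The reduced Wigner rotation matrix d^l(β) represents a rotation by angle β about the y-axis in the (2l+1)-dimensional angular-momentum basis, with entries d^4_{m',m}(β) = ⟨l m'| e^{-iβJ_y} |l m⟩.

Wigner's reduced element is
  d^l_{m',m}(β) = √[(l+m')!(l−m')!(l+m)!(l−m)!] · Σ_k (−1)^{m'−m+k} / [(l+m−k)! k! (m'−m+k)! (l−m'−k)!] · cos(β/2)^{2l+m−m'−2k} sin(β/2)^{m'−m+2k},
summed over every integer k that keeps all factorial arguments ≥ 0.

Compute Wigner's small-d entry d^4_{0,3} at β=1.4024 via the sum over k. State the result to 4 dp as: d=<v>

d^4_{0,3}(β=1.4024) via Wigner's sum:
Half-angle: c=0.764069, s=0.645135. N=√(24·24·5040·1)=1703.830978
k: max(0,(3)−(0))=3 … min(4+(3),4−(0))=4
  k=3: (−1)^0·1703.8310/(144)·0.7641^5·0.6451^3 = +0.827328
  k=4: (−1)^1·1703.8310/(144)·0.7641^3·0.6451^5 = -0.589813
d^4_{0,3}(1.4024) = +0.827328 -0.589813 = +0.237515

d=0.2375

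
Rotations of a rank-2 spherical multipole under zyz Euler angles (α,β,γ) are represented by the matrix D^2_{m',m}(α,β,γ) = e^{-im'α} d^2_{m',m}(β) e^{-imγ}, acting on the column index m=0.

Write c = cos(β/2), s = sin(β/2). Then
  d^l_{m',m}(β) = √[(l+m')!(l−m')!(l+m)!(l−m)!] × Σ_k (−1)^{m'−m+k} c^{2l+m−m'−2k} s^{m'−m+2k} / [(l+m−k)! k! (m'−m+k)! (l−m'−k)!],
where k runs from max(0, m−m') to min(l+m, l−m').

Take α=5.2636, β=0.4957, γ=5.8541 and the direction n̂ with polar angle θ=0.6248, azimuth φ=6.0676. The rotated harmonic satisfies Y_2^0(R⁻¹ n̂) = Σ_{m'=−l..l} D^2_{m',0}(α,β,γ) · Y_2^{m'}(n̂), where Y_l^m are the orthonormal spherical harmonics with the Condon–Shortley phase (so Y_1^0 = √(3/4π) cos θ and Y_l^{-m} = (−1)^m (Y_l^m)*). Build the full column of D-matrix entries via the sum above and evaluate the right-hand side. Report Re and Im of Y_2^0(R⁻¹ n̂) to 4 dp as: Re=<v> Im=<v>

Need the full column D^2_{m',0} for m'=−2..2 at α=5.2636, β=0.4957, γ=5.8541.
cos(β/2)=0.969442, sin(β/2)=0.245320
d^2_{-2,0}: single k=2 term ⇒ +0.138543;  D = -0.062544-0.123623i
d^2_{-1,0}: k∈[1..2] ⇒ +0.547488 -0.035059 = +0.512429;  D = +0.268369-0.436534i
d^2_{0,0}: k∈[0..2] ⇒ +0.883258 -0.226241 +0.003622 = +0.660639;  D = +0.660639+0.000000i
d^2_{1,0}: k∈[0..1] ⇒ -0.547488 +0.035059 = -0.512429;  D = -0.268369-0.436534i
d^2_{2,0}: single k=0 term ⇒ +0.138543;  D = -0.062544+0.123623i
Y_2^{m'}(θ=0.6248,φ=6.0676) and Σ D·Y over m':
  (-0.0625-0.1236i)·(+0.1201+0.0552i)  (+0.2684-0.4365i)·(+0.3580+0.0784i)  (+0.6606+0.0000i)·(+0.3071+0.0000i)  (-0.2684-0.4365i)·(-0.3580+0.0784i)  (-0.0625+0.1236i)·(+0.1201-0.0552i)
Y_2^0(R⁻¹ n̂) = +0.462112+0.000000i

Re=0.4621 Im=0.0000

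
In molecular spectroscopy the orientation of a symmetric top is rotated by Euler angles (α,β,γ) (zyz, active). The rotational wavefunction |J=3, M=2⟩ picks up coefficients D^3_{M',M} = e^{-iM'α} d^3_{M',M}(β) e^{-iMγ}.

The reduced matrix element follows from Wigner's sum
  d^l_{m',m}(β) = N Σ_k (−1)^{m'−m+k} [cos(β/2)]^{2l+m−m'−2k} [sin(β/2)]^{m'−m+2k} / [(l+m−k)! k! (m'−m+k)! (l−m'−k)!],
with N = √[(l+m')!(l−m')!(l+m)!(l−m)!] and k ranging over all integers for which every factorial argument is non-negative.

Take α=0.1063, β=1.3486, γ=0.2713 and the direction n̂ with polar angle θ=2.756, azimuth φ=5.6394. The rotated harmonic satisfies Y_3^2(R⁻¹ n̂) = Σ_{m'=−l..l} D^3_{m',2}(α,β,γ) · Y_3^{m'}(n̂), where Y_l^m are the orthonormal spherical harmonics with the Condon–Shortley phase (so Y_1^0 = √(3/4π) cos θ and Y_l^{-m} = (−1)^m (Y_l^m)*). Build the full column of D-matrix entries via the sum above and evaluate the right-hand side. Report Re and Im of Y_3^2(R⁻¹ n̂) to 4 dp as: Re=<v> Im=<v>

Need the full column D^3_{m',2} for m'=−3..3 at α=0.1063, β=1.3486, γ=0.2713.
cos(β/2)=0.781144, sin(β/2)=0.624351
d^3_{-3,2}: single k=5 term ⇒ +0.181531;  D = +0.177007-0.040271i
d^3_{-2,2}: k∈[4..5] ⇒ +0.463604 -0.059234 = +0.404369;  D = +0.382551-0.131033i
d^3_{-1,2}: k∈[3..4] ⇒ +0.733685 -0.234355 = +0.499330;  D = +0.452553-0.211011i
d^3_{0,2}: k∈[2..3] ⇒ +0.794955 -0.507852 = +0.287103;  D = +0.245866-0.148250i
d^3_{1,2}: k∈[1..2] ⇒ +0.574228 -0.733685 = -0.159456;  D = -0.127047+0.096361i
d^3_{2,2}: k∈[0..1] ⇒ +0.227189 -0.725691 = -0.498502;  D = -0.362977+0.341691i
d^3_{3,2}: single k=0 term ⇒ -0.444795;  D = -0.289695+0.337520i
Y_3^{m'}(θ=2.756,φ=5.6394) and Σ D·Y over m':
  (+0.1770-0.0403i)·(-0.0078+0.0208i)  (+0.3826-0.1310i)·(-0.0374-0.1286i)  (+0.4526-0.2110i)·(+0.3201+0.2402i)  (+0.2459-0.1482i)·(-0.4470+0.0000i)  (-0.1270+0.0964i)·(-0.3201+0.2402i)  (-0.3630+0.3417i)·(-0.0374+0.1286i)  (-0.2897+0.3375i)·(+0.0078+0.0208i)
Y_3^2(R⁻¹ n̂) = +0.031821-0.057087i

Re=0.0318 Im=-0.0571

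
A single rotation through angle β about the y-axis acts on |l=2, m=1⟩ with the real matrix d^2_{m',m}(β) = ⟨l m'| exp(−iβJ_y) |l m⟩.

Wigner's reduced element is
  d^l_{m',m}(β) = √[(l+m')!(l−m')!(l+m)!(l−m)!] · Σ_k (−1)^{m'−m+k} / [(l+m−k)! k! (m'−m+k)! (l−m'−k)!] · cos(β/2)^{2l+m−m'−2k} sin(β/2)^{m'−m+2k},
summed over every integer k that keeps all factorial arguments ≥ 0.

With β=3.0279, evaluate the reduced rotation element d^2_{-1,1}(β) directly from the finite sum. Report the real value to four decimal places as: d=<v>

d^2_{-1,1}(β=3.0279) via Wigner's sum:
Half-angle: c=0.056816, s=0.998385. N=√(1·6·6·1)=6.000000
The bounds max(0,m−m')=2 and min(l+m,l−m')=3 give 2 terms
  k=2: (−1)^0·6.0000/(2)·0.0568^2·0.9984^2 = +0.009653
  k=3: (−1)^1·6.0000/(6)·0.0568^0·0.9984^4 = -0.993554
d^2_{-1,1}(3.0279) = +0.009653 -0.993554 = -0.983902

d=-0.9839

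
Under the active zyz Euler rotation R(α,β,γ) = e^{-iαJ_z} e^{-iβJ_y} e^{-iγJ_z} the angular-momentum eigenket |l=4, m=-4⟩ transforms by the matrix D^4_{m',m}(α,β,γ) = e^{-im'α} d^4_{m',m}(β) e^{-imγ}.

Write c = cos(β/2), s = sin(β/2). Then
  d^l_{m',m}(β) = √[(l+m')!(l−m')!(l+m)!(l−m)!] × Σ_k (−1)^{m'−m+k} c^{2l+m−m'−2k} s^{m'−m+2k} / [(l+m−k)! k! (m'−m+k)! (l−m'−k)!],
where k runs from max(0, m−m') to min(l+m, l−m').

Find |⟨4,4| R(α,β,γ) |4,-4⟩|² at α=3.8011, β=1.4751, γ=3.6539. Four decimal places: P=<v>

P=0.0017

First d^4_{4,-4}(β=1.4751), then the phase factors e^{-i(4)α} and e^{-i(-4)γ}:
Half-angle: c=0.740118, s=0.672477. N=√(40320·1·1·40320)=40320.000000
k∈{0} keeps every argument non-negative
  k=0: (−1)^8·40320.0000/(40320)·0.7401^0·0.6725^8 = +0.041823
d^4_{4,-4}(1.4751) = +0.041823
|D^4_{4,-4}|² = |d^4_{4,-4}(β)|² = (+0.041823)² = 0.001749 (the z-rotation phases have unit modulus)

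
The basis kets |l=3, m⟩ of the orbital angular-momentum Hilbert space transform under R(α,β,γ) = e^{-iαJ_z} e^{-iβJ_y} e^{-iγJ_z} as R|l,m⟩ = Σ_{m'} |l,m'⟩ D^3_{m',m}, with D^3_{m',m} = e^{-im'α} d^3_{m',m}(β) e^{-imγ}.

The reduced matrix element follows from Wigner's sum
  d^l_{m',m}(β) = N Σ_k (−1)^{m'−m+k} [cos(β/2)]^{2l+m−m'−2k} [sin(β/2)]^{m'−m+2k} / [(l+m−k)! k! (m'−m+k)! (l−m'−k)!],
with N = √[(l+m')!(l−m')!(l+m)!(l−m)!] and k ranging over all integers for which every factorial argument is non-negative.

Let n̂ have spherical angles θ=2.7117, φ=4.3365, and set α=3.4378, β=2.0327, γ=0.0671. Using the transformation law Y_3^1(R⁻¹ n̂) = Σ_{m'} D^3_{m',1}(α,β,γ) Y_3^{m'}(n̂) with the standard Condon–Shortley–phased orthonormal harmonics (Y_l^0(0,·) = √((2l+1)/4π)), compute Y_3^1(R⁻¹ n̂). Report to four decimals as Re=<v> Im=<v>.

Re=-0.2395 Im=-0.0929

Need the full column D^3_{m',1} for m'=−3..3 at α=3.4378, β=2.0327, γ=0.0671.
cos(β/2)=0.526473, sin(β/2)=0.850192
d^3_{-3,1}: single k=4 term ⇒ +0.560874;  D = -0.382016-0.410663i
d^3_{-2,1}: k∈[3..4] ⇒ +0.567164 -0.739539 = -0.172375;  D = -0.149133-0.086444i
d^3_{-1,1}: k∈[2..4] ⇒ +0.333187 -1.158537 +0.377661 = -0.447688;  D = +0.435990+0.101674i
d^3_{0,1}: k∈[1..3] ⇒ +0.119121 -0.931945 +0.810124 = -0.002701;  D = -0.002694+0.000181i
d^3_{1,1}: k∈[0..2] ⇒ +0.021294 -0.444250 +0.868903 = +0.445947;  D = -0.416838+0.158475i
d^3_{2,1}: k∈[0..1] ⇒ -0.108742 +0.567164 = +0.458422;  D = +0.362286-0.280891i
d^3_{3,1}: single k=0 term ⇒ +0.215072;  D = -0.124100+0.175656i
Y_3^{m'}(θ=2.7117,φ=4.3365) and Σ D·Y over m':
  (-0.3820-0.4107i)·(+0.0273-0.0130i)  (-0.1491-0.0864i)·(+0.1179+0.1102i)  (+0.4360+0.1017i)·(-0.1548+0.3923i)  (-0.0027+0.0002i)·(-0.3838+0.0000i)  (-0.4168+0.1585i)·(+0.1548+0.3923i)  (+0.3623-0.2809i)·(+0.1179-0.1102i)  (-0.1241+0.1757i)·(-0.0273-0.0130i)
Y_3^1(R⁻¹ n̂) = -0.239469-0.092864i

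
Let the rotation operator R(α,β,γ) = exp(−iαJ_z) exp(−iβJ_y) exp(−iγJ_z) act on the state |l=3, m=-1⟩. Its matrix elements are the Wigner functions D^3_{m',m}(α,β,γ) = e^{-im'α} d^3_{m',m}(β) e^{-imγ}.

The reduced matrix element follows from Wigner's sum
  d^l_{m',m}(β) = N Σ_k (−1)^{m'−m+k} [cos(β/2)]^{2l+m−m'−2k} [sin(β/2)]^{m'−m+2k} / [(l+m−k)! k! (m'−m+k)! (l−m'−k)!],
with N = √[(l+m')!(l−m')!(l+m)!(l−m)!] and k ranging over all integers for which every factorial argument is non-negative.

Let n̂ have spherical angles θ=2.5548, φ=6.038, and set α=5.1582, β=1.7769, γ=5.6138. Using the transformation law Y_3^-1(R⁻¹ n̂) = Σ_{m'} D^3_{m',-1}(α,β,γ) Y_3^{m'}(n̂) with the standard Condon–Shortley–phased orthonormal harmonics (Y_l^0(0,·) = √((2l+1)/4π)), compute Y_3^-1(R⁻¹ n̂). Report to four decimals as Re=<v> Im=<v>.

Need the full column D^3_{m',-1} for m'=−3..3 at α=5.1582, β=1.7769, γ=5.6138.
cos(β/2)=0.630616, sin(β/2)=0.776095
d^3_{-3,-1}: single k=2 term ⇒ +0.368922;  D = -0.228531+0.289616i
d^3_{-2,-1}: k∈[1..2] ⇒ +0.244759 -0.741429 = -0.496670;  D = +0.484455+0.109472i
d^3_{-1,-1}: k∈[0..2] ⇒ +0.062891 -0.762043 +0.865647 = +0.166496;  D = -0.036915-0.162352i
d^3_{0,-1}: k∈[0..2] ⇒ -0.268120 +1.218292 -0.615078 = +0.335093;  D = +0.262781-0.207927i
d^3_{1,-1}: k∈[0..2] ⇒ +0.571532 -1.154196 +0.218519 = -0.364145;  D = -0.327001-0.160224i
d^3_{2,-1}: k∈[0..1] ⇒ -0.741429 +0.561487 = -0.179942;  D = +0.001761-0.179933i
d^3_{3,-1}: single k=0 term ⇒ +0.558773;  D = -0.506493+0.235990i
Y_3^{m'}(θ=2.5548,φ=6.038) and Σ D·Y over m':
  (-0.2285+0.2896i)·(+0.0525+0.0475i)  (+0.4845+0.1095i)·(-0.2302-0.1229i)  (-0.0369-0.1624i)·(+0.4283+0.1072i)  (+0.2628-0.2079i)·(-0.1452+0.0000i)  (-0.3270-0.1602i)·(-0.4283+0.1072i)  (+0.0018-0.1799i)·(-0.2302+0.1229i)  (-0.5065+0.2360i)·(-0.0525+0.0475i)
Y_3^-1(R⁻¹ n̂) = +0.033929-0.084934i

Re=0.0339 Im=-0.0849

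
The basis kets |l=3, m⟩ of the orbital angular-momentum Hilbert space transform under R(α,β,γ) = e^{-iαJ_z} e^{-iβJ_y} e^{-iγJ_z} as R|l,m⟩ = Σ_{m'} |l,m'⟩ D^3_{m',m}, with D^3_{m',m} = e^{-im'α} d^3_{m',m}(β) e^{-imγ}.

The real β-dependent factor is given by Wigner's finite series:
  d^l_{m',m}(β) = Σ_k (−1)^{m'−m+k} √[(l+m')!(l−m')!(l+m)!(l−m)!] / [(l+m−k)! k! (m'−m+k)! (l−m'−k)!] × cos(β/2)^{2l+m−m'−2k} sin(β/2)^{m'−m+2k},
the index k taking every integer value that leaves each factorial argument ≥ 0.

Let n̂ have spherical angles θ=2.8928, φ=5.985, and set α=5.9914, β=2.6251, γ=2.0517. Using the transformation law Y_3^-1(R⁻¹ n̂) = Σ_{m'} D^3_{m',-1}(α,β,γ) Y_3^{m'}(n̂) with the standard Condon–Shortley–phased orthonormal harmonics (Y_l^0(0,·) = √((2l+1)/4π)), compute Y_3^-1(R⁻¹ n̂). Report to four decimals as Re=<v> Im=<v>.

Re=-0.1460 Im=0.2758

Need the full column D^3_{m',-1} for m'=−3..3 at α=5.9914, β=2.6251, γ=2.0517.
cos(β/2)=0.255385, sin(β/2)=0.966839
d^3_{-3,-1}: single k=2 term ⇒ +0.015401;  D = +0.005919+0.014218i
d^3_{-2,-1}: k∈[1..2] ⇒ +0.003322 -0.095210 = -0.091888;  D = -0.009417-0.091404i
d^3_{-1,-1}: k∈[0..2] ⇒ +0.000277 -0.031811 +0.341948 = +0.310415;  D = -0.058356+0.304880i
d^3_{0,-1}: k∈[0..2] ⇒ -0.003639 +0.156446 -0.747409 = -0.594602;  D = +0.275051-0.527161i
d^3_{1,-1}: k∈[0..2] ⇒ +0.023859 -0.455931 +0.816819 = +0.384746;  D = -0.268577+0.275492i
d^3_{2,-1}: k∈[0..1] ⇒ -0.095210 +0.682288 = +0.587078;  D = -0.513420+0.284712i
d^3_{3,-1}: single k=0 term ⇒ +0.220727;  D = -0.215667+0.046992i
Y_3^{m'}(θ=2.8928,φ=5.985) and Σ D·Y over m':
  (+0.0059+0.0142i)·(+0.0039+0.0049i)  (-0.0094-0.0914i)·(-0.0497-0.0337i)  (-0.0584+0.3049i)·(+0.2812+0.0864i)  (+0.2751-0.5272i)·(-0.6137+0.0000i)  (-0.2686+0.2755i)·(-0.2812+0.0864i)  (-0.5134+0.2847i)·(-0.0497+0.0337i)  (-0.2157+0.0470i)·(-0.0039+0.0049i)
Y_3^-1(R⁻¹ n̂) = -0.145992+0.275787i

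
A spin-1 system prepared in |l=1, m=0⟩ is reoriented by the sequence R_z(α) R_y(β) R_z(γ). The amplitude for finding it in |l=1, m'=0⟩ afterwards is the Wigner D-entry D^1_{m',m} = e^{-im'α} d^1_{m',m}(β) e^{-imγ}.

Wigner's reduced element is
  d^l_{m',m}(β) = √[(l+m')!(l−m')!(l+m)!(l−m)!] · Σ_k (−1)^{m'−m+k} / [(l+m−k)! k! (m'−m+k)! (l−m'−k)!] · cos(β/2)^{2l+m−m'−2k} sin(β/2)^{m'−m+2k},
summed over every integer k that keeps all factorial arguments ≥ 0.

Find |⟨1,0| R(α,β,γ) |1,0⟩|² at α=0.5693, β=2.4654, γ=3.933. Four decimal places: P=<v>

P=0.6083

Split into d^1_{0,0}(β=2.4654) × two z-phases.
c=cos(2.4654/2)=0.331692, s=sin(2.4654/2)=0.943388; N=√[1·1·1·1]=1.000000
k∈{0,1} keeps every argument non-negative
  k=0: (−1)^0·1.0000/(1)·0.3317^2·0.9434^0 = +0.110019
  k=1: (−1)^1·1.0000/(1)·0.3317^0·0.9434^2 = -0.889981
d^1_{0,0}(2.4654) = +0.110019 -0.889981 = -0.779961
|D^1_{0,0}|² = |d^1_{0,0}(β)|² = (-0.779961)² = 0.608339 (the z-rotation phases have unit modulus)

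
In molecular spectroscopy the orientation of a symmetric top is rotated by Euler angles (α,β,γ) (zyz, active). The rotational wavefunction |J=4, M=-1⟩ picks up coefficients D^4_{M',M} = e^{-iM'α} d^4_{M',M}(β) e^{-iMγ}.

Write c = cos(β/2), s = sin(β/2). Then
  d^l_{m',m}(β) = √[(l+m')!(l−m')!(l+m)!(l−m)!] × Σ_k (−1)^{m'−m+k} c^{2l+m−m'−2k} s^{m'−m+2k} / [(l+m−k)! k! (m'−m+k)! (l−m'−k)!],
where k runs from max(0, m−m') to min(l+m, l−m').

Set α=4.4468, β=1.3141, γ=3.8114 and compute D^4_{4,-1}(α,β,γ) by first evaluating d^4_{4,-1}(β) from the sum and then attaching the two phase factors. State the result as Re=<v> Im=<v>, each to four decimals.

Re=-0.0507 Im=0.3117

Split into d^4_{4,-1}(β=1.3141) × two z-phases.
Half-angle: c=0.791797, s=0.610784. N=√(40320·1·6·120)=5387.986637
Admissible k: 0..0 (factorial args all ≥0)
  k=0: (−1)^5·5387.9866/(720)·0.7918^3·0.6108^5 = -0.315772
d^4_{4,-1}(1.3141) = -0.315772
D = (+0.486816+0.873505i)·(-0.315772)·(-0.783941-0.620835i) = -0.050734+0.311670i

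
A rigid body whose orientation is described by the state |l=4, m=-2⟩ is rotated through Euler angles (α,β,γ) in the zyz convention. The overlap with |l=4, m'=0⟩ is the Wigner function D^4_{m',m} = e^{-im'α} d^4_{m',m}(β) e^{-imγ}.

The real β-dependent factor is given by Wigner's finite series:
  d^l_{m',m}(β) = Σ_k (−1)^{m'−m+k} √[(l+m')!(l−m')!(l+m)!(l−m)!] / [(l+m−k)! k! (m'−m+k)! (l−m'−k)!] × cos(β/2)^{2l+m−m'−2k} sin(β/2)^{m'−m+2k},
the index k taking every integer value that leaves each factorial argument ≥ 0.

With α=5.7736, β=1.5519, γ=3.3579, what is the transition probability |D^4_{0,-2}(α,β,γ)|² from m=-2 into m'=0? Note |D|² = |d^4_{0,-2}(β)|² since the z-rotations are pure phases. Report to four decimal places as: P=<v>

P=0.1554

D^4_{0,-2}(5.7736,1.5519,3.3579) = e^{-i·0·5.7736}·d^4_{0,-2}(1.5519)·e^{-i·-2·3.3579}. Compute d first:
c=cos(1.5519/2)=0.713756, s=sin(1.5519/2)=0.700394; N=√[24·24·2·720]=910.735966
Admissible k: 0..2 (factorial args all ≥0)
  k=0: (−1)^2·910.7360/(96)·0.7138^6·0.7004^2 = +0.615326
  k=1: (−1)^3·910.7360/(36)·0.7138^4·0.7004^4 = -1.580010
  k=2: (−1)^4·910.7360/(96)·0.7138^2·0.7004^6 = +0.570528
d^4_{0,-2}(1.5519) = +0.615326 -1.580010 +0.570528 = -0.394156
|D^4_{0,-2}|² = |d^4_{0,-2}(β)|² = (-0.394156)² = 0.155359 (the z-rotation phases have unit modulus)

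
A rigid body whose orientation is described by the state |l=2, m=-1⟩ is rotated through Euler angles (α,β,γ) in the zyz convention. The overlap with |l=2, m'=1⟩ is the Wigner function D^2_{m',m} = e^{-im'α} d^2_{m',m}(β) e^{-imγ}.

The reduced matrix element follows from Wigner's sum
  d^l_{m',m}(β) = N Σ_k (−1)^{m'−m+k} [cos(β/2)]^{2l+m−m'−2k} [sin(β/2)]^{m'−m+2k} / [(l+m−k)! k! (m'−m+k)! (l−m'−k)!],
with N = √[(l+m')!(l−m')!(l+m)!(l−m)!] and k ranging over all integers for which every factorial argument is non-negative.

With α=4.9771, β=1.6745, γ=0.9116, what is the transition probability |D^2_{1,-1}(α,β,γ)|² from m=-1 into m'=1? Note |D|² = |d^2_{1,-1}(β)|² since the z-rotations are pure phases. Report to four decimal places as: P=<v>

First d^2_{1,-1}(β=1.6745), then the phase factors e^{-i(1)α} and e^{-i(-1)γ}:
c=cos(1.6745/2)=0.669508, s=sin(1.6745/2)=0.742805; N=√[6·1·1·6]=6.000000
k: max(0,(-1)−(1))=0 … min(2+(-1),2−(1))=1
  k=0: (−1)^2·6.0000/(2)·0.6695^2·0.7428^2 = +0.741963
  k=1: (−1)^3·6.0000/(6)·0.6695^0·0.7428^4 = -0.304438
d^2_{1,-1}(1.6745) = +0.741963 -0.304438 = +0.437525
|D^2_{1,-1}|² = |d^2_{1,-1}(β)|² = (+0.437525)² = 0.191428 (the z-rotation phases have unit modulus)

P=0.1914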